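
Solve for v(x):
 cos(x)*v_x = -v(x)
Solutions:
 v(x) = C1*sqrt(sin(x) - 1)/sqrt(sin(x) + 1)


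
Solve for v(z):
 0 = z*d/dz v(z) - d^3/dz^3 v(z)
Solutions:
 v(z) = C1 + Integral(C2*airyai(z) + C3*airybi(z), z)


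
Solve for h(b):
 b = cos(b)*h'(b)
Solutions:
 h(b) = C1 + Integral(b/cos(b), b)


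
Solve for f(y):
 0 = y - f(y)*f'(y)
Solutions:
 f(y) = -sqrt(C1 + y^2)
 f(y) = sqrt(C1 + y^2)


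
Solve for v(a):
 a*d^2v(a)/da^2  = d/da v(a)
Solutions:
 v(a) = C1 + C2*a^2


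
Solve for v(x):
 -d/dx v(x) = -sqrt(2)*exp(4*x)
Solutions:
 v(x) = C1 + sqrt(2)*exp(4*x)/4


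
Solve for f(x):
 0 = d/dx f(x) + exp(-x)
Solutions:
 f(x) = C1 + exp(-x)


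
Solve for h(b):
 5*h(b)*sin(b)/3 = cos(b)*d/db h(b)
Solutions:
 h(b) = C1/cos(b)^(5/3)


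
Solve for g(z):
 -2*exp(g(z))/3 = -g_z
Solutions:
 g(z) = log(-1/(C1 + 2*z)) + log(3)


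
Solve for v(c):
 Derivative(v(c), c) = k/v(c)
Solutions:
 v(c) = -sqrt(C1 + 2*c*k)
 v(c) = sqrt(C1 + 2*c*k)


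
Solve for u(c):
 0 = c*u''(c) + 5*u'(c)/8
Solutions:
 u(c) = C1 + C2*c^(3/8)


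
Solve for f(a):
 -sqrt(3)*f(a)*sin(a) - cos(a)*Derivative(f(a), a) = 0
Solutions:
 f(a) = C1*cos(a)^(sqrt(3))


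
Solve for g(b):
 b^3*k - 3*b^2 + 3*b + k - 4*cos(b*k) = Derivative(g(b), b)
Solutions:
 g(b) = C1 + b^4*k/4 - b^3 + 3*b^2/2 + b*k - 4*sin(b*k)/k


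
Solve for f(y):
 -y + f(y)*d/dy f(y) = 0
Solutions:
 f(y) = -sqrt(C1 + y^2)
 f(y) = sqrt(C1 + y^2)


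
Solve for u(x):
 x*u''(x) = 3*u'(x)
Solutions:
 u(x) = C1 + C2*x^4


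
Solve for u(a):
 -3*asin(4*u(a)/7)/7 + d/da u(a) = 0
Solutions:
 Integral(1/asin(4*_y/7), (_y, u(a))) = C1 + 3*a/7


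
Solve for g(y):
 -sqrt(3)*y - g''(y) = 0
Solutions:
 g(y) = C1 + C2*y - sqrt(3)*y^3/6


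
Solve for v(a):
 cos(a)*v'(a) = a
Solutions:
 v(a) = C1 + Integral(a/cos(a), a)


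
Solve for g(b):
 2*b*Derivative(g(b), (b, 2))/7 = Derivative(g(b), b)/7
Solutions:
 g(b) = C1 + C2*b^(3/2)


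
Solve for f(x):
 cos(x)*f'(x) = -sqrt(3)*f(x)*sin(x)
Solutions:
 f(x) = C1*cos(x)^(sqrt(3))


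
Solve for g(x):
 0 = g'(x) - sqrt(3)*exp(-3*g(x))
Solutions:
 g(x) = log(C1 + 3*sqrt(3)*x)/3
 g(x) = log((-3^(1/3) - 3^(5/6)*I)*(C1 + sqrt(3)*x)^(1/3)/2)
 g(x) = log((-3^(1/3) + 3^(5/6)*I)*(C1 + sqrt(3)*x)^(1/3)/2)


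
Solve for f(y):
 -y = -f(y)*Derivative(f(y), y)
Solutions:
 f(y) = -sqrt(C1 + y^2)
 f(y) = sqrt(C1 + y^2)


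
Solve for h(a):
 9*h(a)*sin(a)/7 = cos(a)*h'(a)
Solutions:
 h(a) = C1/cos(a)^(9/7)


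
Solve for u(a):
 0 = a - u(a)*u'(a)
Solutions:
 u(a) = -sqrt(C1 + a^2)
 u(a) = sqrt(C1 + a^2)


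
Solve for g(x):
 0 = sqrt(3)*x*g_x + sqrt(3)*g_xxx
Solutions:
 g(x) = C1 + Integral(C2*airyai(-x) + C3*airybi(-x), x)


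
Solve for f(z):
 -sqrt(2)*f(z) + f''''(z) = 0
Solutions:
 f(z) = C1*exp(-2^(1/8)*z) + C2*exp(2^(1/8)*z) + C3*sin(2^(1/8)*z) + C4*cos(2^(1/8)*z)


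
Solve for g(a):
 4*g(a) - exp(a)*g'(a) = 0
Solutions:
 g(a) = C1*exp(-4*exp(-a))


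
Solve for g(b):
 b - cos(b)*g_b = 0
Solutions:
 g(b) = C1 + Integral(b/cos(b), b)


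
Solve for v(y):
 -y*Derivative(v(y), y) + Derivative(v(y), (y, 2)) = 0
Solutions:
 v(y) = C1 + C2*erfi(sqrt(2)*y/2)


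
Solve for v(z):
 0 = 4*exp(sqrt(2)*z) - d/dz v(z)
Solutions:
 v(z) = C1 + 2*sqrt(2)*exp(sqrt(2)*z)


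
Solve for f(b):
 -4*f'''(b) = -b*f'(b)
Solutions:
 f(b) = C1 + Integral(C2*airyai(2^(1/3)*b/2) + C3*airybi(2^(1/3)*b/2), b)


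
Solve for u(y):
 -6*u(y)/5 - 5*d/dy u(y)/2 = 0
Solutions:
 u(y) = C1*exp(-12*y/25)


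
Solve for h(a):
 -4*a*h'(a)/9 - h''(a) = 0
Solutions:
 h(a) = C1 + C2*erf(sqrt(2)*a/3)


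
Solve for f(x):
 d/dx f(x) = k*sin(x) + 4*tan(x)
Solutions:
 f(x) = C1 - k*cos(x) - 4*log(cos(x))


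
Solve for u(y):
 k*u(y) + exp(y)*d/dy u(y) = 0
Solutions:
 u(y) = C1*exp(k*exp(-y))


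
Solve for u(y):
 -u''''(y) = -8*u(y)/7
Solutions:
 u(y) = C1*exp(-14^(3/4)*y/7) + C2*exp(14^(3/4)*y/7) + C3*sin(14^(3/4)*y/7) + C4*cos(14^(3/4)*y/7)


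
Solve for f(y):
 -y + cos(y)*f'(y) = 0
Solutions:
 f(y) = C1 + Integral(y/cos(y), y)


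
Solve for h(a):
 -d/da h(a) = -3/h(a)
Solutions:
 h(a) = -sqrt(C1 + 6*a)
 h(a) = sqrt(C1 + 6*a)


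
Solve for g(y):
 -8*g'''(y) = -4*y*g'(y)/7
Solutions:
 g(y) = C1 + Integral(C2*airyai(14^(2/3)*y/14) + C3*airybi(14^(2/3)*y/14), y)


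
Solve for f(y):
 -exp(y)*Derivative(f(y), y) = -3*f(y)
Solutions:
 f(y) = C1*exp(-3*exp(-y))


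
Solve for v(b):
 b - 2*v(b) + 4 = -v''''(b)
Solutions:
 v(b) = C1*exp(-2^(1/4)*b) + C2*exp(2^(1/4)*b) + C3*sin(2^(1/4)*b) + C4*cos(2^(1/4)*b) + b/2 + 2


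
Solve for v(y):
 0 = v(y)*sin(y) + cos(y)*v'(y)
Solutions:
 v(y) = C1*cos(y)


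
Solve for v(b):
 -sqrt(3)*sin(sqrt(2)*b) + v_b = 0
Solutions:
 v(b) = C1 - sqrt(6)*cos(sqrt(2)*b)/2


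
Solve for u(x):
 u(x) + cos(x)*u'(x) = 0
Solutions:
 u(x) = C1*sqrt(sin(x) - 1)/sqrt(sin(x) + 1)


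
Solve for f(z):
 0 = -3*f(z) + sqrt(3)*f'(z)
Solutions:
 f(z) = C1*exp(sqrt(3)*z)


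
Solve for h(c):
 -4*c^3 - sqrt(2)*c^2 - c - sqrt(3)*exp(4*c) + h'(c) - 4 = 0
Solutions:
 h(c) = C1 + c^4 + sqrt(2)*c^3/3 + c^2/2 + 4*c + sqrt(3)*exp(4*c)/4


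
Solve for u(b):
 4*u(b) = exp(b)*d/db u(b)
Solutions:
 u(b) = C1*exp(-4*exp(-b))


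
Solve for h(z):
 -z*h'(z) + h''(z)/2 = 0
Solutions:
 h(z) = C1 + C2*erfi(z)


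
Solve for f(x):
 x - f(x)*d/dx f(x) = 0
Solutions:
 f(x) = -sqrt(C1 + x^2)
 f(x) = sqrt(C1 + x^2)


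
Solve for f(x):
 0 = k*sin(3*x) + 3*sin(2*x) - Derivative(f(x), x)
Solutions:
 f(x) = C1 - k*cos(3*x)/3 - 3*cos(2*x)/2


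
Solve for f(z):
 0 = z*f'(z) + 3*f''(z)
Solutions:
 f(z) = C1 + C2*erf(sqrt(6)*z/6)


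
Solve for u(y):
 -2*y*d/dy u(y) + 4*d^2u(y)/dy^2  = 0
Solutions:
 u(y) = C1 + C2*erfi(y/2)


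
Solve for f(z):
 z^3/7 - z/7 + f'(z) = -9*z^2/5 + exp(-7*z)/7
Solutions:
 f(z) = C1 - z^4/28 - 3*z^3/5 + z^2/14 - exp(-7*z)/49


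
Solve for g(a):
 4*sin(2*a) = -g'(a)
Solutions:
 g(a) = C1 + 2*cos(2*a)


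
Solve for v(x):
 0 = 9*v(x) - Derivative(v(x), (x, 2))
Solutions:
 v(x) = C1*exp(-3*x) + C2*exp(3*x)


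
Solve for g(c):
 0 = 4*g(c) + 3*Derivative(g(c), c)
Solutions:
 g(c) = C1*exp(-4*c/3)


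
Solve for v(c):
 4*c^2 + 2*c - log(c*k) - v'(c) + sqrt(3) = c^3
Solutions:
 v(c) = C1 - c^4/4 + 4*c^3/3 + c^2 - c*log(c*k) + c*(1 + sqrt(3))


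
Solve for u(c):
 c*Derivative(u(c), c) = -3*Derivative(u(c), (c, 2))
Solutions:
 u(c) = C1 + C2*erf(sqrt(6)*c/6)


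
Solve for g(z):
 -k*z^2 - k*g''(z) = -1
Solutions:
 g(z) = C1 + C2*z - z^4/12 + z^2/(2*k)


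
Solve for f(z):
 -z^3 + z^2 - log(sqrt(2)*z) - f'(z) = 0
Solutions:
 f(z) = C1 - z^4/4 + z^3/3 - z*log(z) - z*log(2)/2 + z


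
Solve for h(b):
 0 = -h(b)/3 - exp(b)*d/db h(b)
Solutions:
 h(b) = C1*exp(exp(-b)/3)


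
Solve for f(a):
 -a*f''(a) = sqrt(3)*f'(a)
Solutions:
 f(a) = C1 + C2*a^(1 - sqrt(3))


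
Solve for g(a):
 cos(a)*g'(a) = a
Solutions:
 g(a) = C1 + Integral(a/cos(a), a)


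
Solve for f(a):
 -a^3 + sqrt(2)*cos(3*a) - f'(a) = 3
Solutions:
 f(a) = C1 - a^4/4 - 3*a + sqrt(2)*sin(3*a)/3


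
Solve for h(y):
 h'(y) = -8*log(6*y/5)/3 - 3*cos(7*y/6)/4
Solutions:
 h(y) = C1 - 8*y*log(y)/3 - 8*y*log(6)/3 + 8*y/3 + 8*y*log(5)/3 - 9*sin(7*y/6)/14


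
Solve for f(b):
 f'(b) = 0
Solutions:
 f(b) = C1


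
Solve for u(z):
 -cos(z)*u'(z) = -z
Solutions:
 u(z) = C1 + Integral(z/cos(z), z)


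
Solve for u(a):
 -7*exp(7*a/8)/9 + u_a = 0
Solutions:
 u(a) = C1 + 8*exp(7*a/8)/9


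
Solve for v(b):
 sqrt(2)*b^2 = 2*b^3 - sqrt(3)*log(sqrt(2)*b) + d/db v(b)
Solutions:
 v(b) = C1 - b^4/2 + sqrt(2)*b^3/3 + sqrt(3)*b*log(b) - sqrt(3)*b + sqrt(3)*b*log(2)/2


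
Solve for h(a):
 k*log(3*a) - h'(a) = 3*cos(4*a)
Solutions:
 h(a) = C1 + a*k*(log(a) - 1) + a*k*log(3) - 3*sin(4*a)/4


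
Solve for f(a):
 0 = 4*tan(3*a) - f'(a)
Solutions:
 f(a) = C1 - 4*log(cos(3*a))/3


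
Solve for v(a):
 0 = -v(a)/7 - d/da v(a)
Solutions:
 v(a) = C1*exp(-a/7)


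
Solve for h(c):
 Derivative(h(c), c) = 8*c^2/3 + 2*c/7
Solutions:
 h(c) = C1 + 8*c^3/9 + c^2/7


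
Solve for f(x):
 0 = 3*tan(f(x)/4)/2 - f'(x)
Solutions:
 f(x) = -4*asin(C1*exp(3*x/8)) + 4*pi
 f(x) = 4*asin(C1*exp(3*x/8))


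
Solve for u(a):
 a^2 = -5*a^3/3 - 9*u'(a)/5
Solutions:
 u(a) = C1 - 25*a^4/108 - 5*a^3/27


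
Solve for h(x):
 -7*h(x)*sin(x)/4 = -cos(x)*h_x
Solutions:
 h(x) = C1/cos(x)^(7/4)


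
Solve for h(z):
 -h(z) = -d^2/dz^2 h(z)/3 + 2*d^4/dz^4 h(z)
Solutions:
 h(z) = (C1*sin(2^(3/4)*z*sin(atan(sqrt(71))/2)/2) + C2*cos(2^(3/4)*z*sin(atan(sqrt(71))/2)/2))*exp(-2^(3/4)*z*cos(atan(sqrt(71))/2)/2) + (C3*sin(2^(3/4)*z*sin(atan(sqrt(71))/2)/2) + C4*cos(2^(3/4)*z*sin(atan(sqrt(71))/2)/2))*exp(2^(3/4)*z*cos(atan(sqrt(71))/2)/2)


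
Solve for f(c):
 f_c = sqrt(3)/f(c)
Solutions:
 f(c) = -sqrt(C1 + 2*sqrt(3)*c)
 f(c) = sqrt(C1 + 2*sqrt(3)*c)


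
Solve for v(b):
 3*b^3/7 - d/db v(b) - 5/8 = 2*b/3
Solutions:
 v(b) = C1 + 3*b^4/28 - b^2/3 - 5*b/8


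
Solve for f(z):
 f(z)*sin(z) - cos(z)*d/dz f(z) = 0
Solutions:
 f(z) = C1/cos(z)


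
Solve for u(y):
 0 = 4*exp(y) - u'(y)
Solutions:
 u(y) = C1 + 4*exp(y)


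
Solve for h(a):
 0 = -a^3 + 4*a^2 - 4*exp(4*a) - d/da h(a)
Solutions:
 h(a) = C1 - a^4/4 + 4*a^3/3 - exp(4*a)


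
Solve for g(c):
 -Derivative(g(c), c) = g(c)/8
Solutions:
 g(c) = C1*exp(-c/8)


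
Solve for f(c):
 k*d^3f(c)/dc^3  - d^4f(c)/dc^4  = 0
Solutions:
 f(c) = C1 + C2*c + C3*c^2 + C4*exp(c*k)


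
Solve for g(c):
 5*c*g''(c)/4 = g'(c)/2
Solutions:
 g(c) = C1 + C2*c^(7/5)


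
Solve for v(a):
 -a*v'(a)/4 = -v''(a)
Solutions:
 v(a) = C1 + C2*erfi(sqrt(2)*a/4)


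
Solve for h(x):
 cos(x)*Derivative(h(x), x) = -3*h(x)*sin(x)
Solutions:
 h(x) = C1*cos(x)^3


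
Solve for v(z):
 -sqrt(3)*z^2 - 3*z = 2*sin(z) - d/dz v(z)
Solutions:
 v(z) = C1 + sqrt(3)*z^3/3 + 3*z^2/2 - 2*cos(z)


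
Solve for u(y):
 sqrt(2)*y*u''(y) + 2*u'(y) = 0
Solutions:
 u(y) = C1 + C2*y^(1 - sqrt(2))


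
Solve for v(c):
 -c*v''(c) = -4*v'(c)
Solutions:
 v(c) = C1 + C2*c^5


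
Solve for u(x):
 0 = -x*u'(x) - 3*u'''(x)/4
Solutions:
 u(x) = C1 + Integral(C2*airyai(-6^(2/3)*x/3) + C3*airybi(-6^(2/3)*x/3), x)


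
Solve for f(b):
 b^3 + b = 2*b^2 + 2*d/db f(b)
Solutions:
 f(b) = C1 + b^4/8 - b^3/3 + b^2/4


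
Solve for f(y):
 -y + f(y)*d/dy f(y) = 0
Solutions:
 f(y) = -sqrt(C1 + y^2)
 f(y) = sqrt(C1 + y^2)


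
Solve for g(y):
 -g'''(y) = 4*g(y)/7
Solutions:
 g(y) = C3*exp(-14^(2/3)*y/7) + (C1*sin(14^(2/3)*sqrt(3)*y/14) + C2*cos(14^(2/3)*sqrt(3)*y/14))*exp(14^(2/3)*y/14)


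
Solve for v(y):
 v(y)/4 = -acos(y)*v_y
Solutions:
 v(y) = C1*exp(-Integral(1/acos(y), y)/4)


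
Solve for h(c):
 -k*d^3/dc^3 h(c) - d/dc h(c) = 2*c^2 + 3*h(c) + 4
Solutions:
 h(c) = C1*exp(2^(1/3)*c*(6^(1/3)*(sqrt(3)*sqrt((243 + 4/k)/k^2) + 27/k)^(1/3)/12 - 2^(1/3)*3^(5/6)*I*(sqrt(3)*sqrt((243 + 4/k)/k^2) + 27/k)^(1/3)/12 + 2/(k*(-3^(1/3) + 3^(5/6)*I)*(sqrt(3)*sqrt((243 + 4/k)/k^2) + 27/k)^(1/3)))) + C2*exp(2^(1/3)*c*(6^(1/3)*(sqrt(3)*sqrt((243 + 4/k)/k^2) + 27/k)^(1/3)/12 + 2^(1/3)*3^(5/6)*I*(sqrt(3)*sqrt((243 + 4/k)/k^2) + 27/k)^(1/3)/12 - 2/(k*(3^(1/3) + 3^(5/6)*I)*(sqrt(3)*sqrt((243 + 4/k)/k^2) + 27/k)^(1/3)))) + C3*exp(6^(1/3)*c*(-2^(1/3)*(sqrt(3)*sqrt((243 + 4/k)/k^2) + 27/k)^(1/3) + 2*3^(1/3)/(k*(sqrt(3)*sqrt((243 + 4/k)/k^2) + 27/k)^(1/3)))/6) - 2*c^2/3 + 4*c/9 - 40/27


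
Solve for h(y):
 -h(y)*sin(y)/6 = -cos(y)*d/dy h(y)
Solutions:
 h(y) = C1/cos(y)^(1/6)


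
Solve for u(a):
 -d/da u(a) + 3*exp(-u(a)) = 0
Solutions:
 u(a) = log(C1 + 3*a)


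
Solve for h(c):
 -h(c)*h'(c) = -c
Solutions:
 h(c) = -sqrt(C1 + c^2)
 h(c) = sqrt(C1 + c^2)


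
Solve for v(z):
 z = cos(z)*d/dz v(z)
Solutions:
 v(z) = C1 + Integral(z/cos(z), z)


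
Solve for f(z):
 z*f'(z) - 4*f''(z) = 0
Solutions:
 f(z) = C1 + C2*erfi(sqrt(2)*z/4)


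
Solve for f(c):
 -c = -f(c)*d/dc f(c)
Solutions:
 f(c) = -sqrt(C1 + c^2)
 f(c) = sqrt(C1 + c^2)


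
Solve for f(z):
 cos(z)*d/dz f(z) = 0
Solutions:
 f(z) = C1


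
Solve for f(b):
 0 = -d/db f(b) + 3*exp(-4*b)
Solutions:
 f(b) = C1 - 3*exp(-4*b)/4


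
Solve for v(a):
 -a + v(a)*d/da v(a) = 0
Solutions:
 v(a) = -sqrt(C1 + a^2)
 v(a) = sqrt(C1 + a^2)


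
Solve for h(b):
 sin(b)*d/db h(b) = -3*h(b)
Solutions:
 h(b) = C1*(cos(b) + 1)^(3/2)/(cos(b) - 1)^(3/2)


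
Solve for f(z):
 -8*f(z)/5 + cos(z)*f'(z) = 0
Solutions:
 f(z) = C1*(sin(z) + 1)^(4/5)/(sin(z) - 1)^(4/5)


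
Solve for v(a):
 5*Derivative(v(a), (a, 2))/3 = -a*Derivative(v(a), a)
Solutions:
 v(a) = C1 + C2*erf(sqrt(30)*a/10)


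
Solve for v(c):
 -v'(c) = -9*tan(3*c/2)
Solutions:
 v(c) = C1 - 6*log(cos(3*c/2))


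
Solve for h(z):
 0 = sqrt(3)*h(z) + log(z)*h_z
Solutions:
 h(z) = C1*exp(-sqrt(3)*li(z))


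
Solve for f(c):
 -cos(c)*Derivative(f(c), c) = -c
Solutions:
 f(c) = C1 + Integral(c/cos(c), c)


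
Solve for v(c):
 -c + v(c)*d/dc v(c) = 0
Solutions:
 v(c) = -sqrt(C1 + c^2)
 v(c) = sqrt(C1 + c^2)


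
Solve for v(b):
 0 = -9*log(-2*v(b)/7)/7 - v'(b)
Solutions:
 7*Integral(1/(log(-_y) - log(7) + log(2)), (_y, v(b)))/9 = C1 - b


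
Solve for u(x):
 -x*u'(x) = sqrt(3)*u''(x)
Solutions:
 u(x) = C1 + C2*erf(sqrt(2)*3^(3/4)*x/6)


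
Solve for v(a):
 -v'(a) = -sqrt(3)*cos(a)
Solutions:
 v(a) = C1 + sqrt(3)*sin(a)


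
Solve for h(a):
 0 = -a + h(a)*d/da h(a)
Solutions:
 h(a) = -sqrt(C1 + a^2)
 h(a) = sqrt(C1 + a^2)


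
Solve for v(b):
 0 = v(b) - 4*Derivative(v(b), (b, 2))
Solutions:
 v(b) = C1*exp(-b/2) + C2*exp(b/2)


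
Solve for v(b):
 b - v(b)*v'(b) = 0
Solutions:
 v(b) = -sqrt(C1 + b^2)
 v(b) = sqrt(C1 + b^2)


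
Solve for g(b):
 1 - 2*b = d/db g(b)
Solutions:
 g(b) = C1 - b^2 + b


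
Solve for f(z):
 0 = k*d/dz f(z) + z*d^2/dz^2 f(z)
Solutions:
 f(z) = C1 + z^(1 - re(k))*(C2*sin(log(z)*Abs(im(k))) + C3*cos(log(z)*im(k)))


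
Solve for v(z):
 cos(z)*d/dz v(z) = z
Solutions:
 v(z) = C1 + Integral(z/cos(z), z)


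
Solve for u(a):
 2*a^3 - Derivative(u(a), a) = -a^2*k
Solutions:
 u(a) = C1 + a^4/2 + a^3*k/3


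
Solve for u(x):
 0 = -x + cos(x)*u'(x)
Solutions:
 u(x) = C1 + Integral(x/cos(x), x)


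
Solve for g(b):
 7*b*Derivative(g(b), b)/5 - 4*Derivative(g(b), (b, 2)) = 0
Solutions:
 g(b) = C1 + C2*erfi(sqrt(70)*b/20)


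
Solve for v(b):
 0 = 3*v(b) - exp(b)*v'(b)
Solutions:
 v(b) = C1*exp(-3*exp(-b))


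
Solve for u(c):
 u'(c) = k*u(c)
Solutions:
 u(c) = C1*exp(c*k)


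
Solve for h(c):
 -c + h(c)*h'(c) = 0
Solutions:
 h(c) = -sqrt(C1 + c^2)
 h(c) = sqrt(C1 + c^2)


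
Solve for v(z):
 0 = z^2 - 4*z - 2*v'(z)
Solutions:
 v(z) = C1 + z^3/6 - z^2


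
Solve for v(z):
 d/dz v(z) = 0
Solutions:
 v(z) = C1


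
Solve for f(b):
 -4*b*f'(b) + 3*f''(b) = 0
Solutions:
 f(b) = C1 + C2*erfi(sqrt(6)*b/3)


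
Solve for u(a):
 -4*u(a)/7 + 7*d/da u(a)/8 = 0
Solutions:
 u(a) = C1*exp(32*a/49)


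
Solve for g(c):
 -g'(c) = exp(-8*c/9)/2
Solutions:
 g(c) = C1 + 9*exp(-8*c/9)/16


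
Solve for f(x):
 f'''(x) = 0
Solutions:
 f(x) = C1 + C2*x + C3*x^2


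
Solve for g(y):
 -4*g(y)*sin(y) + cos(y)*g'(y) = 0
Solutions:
 g(y) = C1/cos(y)^4


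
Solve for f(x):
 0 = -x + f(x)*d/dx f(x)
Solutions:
 f(x) = -sqrt(C1 + x^2)
 f(x) = sqrt(C1 + x^2)


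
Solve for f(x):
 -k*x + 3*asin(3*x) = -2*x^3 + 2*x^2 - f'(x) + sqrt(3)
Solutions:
 f(x) = C1 + k*x^2/2 - x^4/2 + 2*x^3/3 - 3*x*asin(3*x) + sqrt(3)*x - sqrt(1 - 9*x^2)


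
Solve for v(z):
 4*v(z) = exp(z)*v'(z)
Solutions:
 v(z) = C1*exp(-4*exp(-z))


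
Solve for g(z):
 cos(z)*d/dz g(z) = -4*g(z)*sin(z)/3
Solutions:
 g(z) = C1*cos(z)^(4/3)


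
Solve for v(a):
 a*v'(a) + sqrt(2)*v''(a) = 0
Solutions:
 v(a) = C1 + C2*erf(2^(1/4)*a/2)


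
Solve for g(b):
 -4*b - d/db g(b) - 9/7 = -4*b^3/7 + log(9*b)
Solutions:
 g(b) = C1 + b^4/7 - 2*b^2 - b*log(b) - b*log(9) - 2*b/7


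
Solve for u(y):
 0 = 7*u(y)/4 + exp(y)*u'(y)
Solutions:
 u(y) = C1*exp(7*exp(-y)/4)


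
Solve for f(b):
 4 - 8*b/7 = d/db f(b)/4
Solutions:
 f(b) = C1 - 16*b^2/7 + 16*b


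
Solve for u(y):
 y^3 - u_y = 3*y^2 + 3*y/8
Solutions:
 u(y) = C1 + y^4/4 - y^3 - 3*y^2/16


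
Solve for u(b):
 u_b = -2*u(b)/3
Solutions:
 u(b) = C1*exp(-2*b/3)


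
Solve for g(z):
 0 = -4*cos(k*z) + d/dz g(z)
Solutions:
 g(z) = C1 + 4*sin(k*z)/k


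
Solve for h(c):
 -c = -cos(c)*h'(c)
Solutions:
 h(c) = C1 + Integral(c/cos(c), c)


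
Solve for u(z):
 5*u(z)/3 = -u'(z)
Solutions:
 u(z) = C1*exp(-5*z/3)


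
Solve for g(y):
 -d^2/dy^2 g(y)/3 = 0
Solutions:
 g(y) = C1 + C2*y


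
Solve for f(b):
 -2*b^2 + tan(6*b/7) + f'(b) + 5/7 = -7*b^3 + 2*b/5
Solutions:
 f(b) = C1 - 7*b^4/4 + 2*b^3/3 + b^2/5 - 5*b/7 + 7*log(cos(6*b/7))/6


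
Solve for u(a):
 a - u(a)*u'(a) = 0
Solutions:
 u(a) = -sqrt(C1 + a^2)
 u(a) = sqrt(C1 + a^2)


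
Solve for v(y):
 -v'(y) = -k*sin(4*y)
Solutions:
 v(y) = C1 - k*cos(4*y)/4


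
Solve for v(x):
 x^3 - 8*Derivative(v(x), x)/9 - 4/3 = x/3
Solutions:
 v(x) = C1 + 9*x^4/32 - 3*x^2/16 - 3*x/2


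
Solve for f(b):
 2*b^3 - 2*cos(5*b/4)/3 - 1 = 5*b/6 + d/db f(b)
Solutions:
 f(b) = C1 + b^4/2 - 5*b^2/12 - b - 8*sin(5*b/4)/15


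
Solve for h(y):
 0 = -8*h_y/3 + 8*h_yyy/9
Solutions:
 h(y) = C1 + C2*exp(-sqrt(3)*y) + C3*exp(sqrt(3)*y)


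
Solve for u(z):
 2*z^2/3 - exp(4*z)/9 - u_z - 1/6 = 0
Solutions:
 u(z) = C1 + 2*z^3/9 - z/6 - exp(4*z)/36


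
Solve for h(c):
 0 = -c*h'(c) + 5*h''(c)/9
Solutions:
 h(c) = C1 + C2*erfi(3*sqrt(10)*c/10)


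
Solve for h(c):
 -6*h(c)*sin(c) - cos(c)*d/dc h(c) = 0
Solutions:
 h(c) = C1*cos(c)^6


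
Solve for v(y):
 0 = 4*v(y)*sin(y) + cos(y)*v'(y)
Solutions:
 v(y) = C1*cos(y)^4


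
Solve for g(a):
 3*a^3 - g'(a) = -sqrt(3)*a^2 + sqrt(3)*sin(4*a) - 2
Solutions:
 g(a) = C1 + 3*a^4/4 + sqrt(3)*a^3/3 + 2*a + sqrt(3)*cos(4*a)/4


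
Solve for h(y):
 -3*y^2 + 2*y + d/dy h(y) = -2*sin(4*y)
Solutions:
 h(y) = C1 + y^3 - y^2 + cos(4*y)/2


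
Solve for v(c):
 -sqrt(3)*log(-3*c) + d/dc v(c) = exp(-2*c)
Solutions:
 v(c) = C1 + sqrt(3)*c*log(-c) + sqrt(3)*c*(-1 + log(3)) - exp(-2*c)/2


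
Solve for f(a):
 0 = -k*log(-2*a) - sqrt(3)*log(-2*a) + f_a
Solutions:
 f(a) = C1 + a*(k + sqrt(3))*log(-a) + a*(-k + k*log(2) - sqrt(3) + sqrt(3)*log(2))


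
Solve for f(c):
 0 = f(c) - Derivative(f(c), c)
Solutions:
 f(c) = C1*exp(c)


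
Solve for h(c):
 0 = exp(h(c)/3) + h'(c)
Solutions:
 h(c) = 3*log(1/(C1 + c)) + 3*log(3)


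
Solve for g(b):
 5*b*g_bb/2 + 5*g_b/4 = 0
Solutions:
 g(b) = C1 + C2*sqrt(b)


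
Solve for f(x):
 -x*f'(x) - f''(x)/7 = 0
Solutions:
 f(x) = C1 + C2*erf(sqrt(14)*x/2)


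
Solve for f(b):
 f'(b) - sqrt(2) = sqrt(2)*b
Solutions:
 f(b) = C1 + sqrt(2)*b^2/2 + sqrt(2)*b


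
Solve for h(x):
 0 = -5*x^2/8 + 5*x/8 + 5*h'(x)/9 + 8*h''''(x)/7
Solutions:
 h(x) = C1 + C4*exp(-105^(1/3)*x/6) + 3*x^3/8 - 9*x^2/16 + (C2*sin(3^(5/6)*35^(1/3)*x/12) + C3*cos(3^(5/6)*35^(1/3)*x/12))*exp(105^(1/3)*x/12)


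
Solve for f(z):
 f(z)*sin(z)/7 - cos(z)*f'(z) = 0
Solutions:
 f(z) = C1/cos(z)^(1/7)


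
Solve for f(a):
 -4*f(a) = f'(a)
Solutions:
 f(a) = C1*exp(-4*a)


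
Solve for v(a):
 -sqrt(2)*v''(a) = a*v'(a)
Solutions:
 v(a) = C1 + C2*erf(2^(1/4)*a/2)


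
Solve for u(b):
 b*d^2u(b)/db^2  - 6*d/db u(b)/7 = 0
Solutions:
 u(b) = C1 + C2*b^(13/7)


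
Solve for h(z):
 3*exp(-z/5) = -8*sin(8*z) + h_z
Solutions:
 h(z) = C1 - cos(8*z) - 15*exp(-z/5)


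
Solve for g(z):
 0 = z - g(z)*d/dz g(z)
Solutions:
 g(z) = -sqrt(C1 + z^2)
 g(z) = sqrt(C1 + z^2)


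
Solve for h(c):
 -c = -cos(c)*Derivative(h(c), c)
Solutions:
 h(c) = C1 + Integral(c/cos(c), c)


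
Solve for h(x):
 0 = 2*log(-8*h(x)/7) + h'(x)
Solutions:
 Integral(1/(log(-_y) - log(7) + 3*log(2)), (_y, h(x)))/2 = C1 - x


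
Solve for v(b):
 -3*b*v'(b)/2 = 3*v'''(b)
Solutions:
 v(b) = C1 + Integral(C2*airyai(-2^(2/3)*b/2) + C3*airybi(-2^(2/3)*b/2), b)


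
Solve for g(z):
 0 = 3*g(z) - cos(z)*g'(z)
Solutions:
 g(z) = C1*(sin(z) + 1)^(3/2)/(sin(z) - 1)^(3/2)


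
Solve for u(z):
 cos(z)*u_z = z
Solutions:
 u(z) = C1 + Integral(z/cos(z), z)


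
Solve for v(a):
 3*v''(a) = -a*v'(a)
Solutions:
 v(a) = C1 + C2*erf(sqrt(6)*a/6)


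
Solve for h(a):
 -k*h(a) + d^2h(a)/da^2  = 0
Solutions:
 h(a) = C1*exp(-a*sqrt(k)) + C2*exp(a*sqrt(k))


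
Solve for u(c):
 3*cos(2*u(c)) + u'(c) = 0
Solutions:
 u(c) = -asin((C1 + exp(12*c))/(C1 - exp(12*c)))/2 + pi/2
 u(c) = asin((C1 + exp(12*c))/(C1 - exp(12*c)))/2


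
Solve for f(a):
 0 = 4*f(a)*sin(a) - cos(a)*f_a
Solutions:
 f(a) = C1/cos(a)^4


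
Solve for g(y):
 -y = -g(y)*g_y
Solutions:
 g(y) = -sqrt(C1 + y^2)
 g(y) = sqrt(C1 + y^2)


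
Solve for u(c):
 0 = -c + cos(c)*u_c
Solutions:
 u(c) = C1 + Integral(c/cos(c), c)


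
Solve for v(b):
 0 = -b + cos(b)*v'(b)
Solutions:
 v(b) = C1 + Integral(b/cos(b), b)


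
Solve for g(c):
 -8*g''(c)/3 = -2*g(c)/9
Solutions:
 g(c) = C1*exp(-sqrt(3)*c/6) + C2*exp(sqrt(3)*c/6)


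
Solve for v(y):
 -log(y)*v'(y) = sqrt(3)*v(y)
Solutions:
 v(y) = C1*exp(-sqrt(3)*li(y))


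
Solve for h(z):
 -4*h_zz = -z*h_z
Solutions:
 h(z) = C1 + C2*erfi(sqrt(2)*z/4)


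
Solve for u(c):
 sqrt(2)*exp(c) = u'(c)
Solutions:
 u(c) = C1 + sqrt(2)*exp(c)


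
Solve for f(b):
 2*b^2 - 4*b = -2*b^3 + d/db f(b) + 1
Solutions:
 f(b) = C1 + b^4/2 + 2*b^3/3 - 2*b^2 - b


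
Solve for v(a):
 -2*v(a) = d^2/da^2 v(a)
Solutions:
 v(a) = C1*sin(sqrt(2)*a) + C2*cos(sqrt(2)*a)


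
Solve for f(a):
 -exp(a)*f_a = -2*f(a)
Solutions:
 f(a) = C1*exp(-2*exp(-a))


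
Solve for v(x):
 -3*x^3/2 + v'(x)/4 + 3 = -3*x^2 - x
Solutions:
 v(x) = C1 + 3*x^4/2 - 4*x^3 - 2*x^2 - 12*x


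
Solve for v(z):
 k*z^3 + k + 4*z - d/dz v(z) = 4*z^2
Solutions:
 v(z) = C1 + k*z^4/4 + k*z - 4*z^3/3 + 2*z^2


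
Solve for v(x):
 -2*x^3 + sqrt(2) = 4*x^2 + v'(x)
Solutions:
 v(x) = C1 - x^4/2 - 4*x^3/3 + sqrt(2)*x


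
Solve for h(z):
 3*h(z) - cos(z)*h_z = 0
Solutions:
 h(z) = C1*(sin(z) + 1)^(3/2)/(sin(z) - 1)^(3/2)


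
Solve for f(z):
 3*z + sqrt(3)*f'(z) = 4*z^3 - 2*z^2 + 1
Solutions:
 f(z) = C1 + sqrt(3)*z^4/3 - 2*sqrt(3)*z^3/9 - sqrt(3)*z^2/2 + sqrt(3)*z/3


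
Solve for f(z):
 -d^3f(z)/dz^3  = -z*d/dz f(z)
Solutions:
 f(z) = C1 + Integral(C2*airyai(z) + C3*airybi(z), z)


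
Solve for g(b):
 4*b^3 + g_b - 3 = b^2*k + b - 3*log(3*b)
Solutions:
 g(b) = C1 - b^4 + b^3*k/3 + b^2/2 - 3*b*log(b) - b*log(27) + 6*b


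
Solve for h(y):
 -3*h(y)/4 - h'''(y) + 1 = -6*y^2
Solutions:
 h(y) = C3*exp(-6^(1/3)*y/2) + 8*y^2 + (C1*sin(2^(1/3)*3^(5/6)*y/4) + C2*cos(2^(1/3)*3^(5/6)*y/4))*exp(6^(1/3)*y/4) + 4/3


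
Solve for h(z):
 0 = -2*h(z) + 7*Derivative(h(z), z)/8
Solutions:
 h(z) = C1*exp(16*z/7)


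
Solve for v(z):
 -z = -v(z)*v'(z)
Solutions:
 v(z) = -sqrt(C1 + z^2)
 v(z) = sqrt(C1 + z^2)


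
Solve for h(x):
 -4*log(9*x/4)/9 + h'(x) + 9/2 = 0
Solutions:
 h(x) = C1 + 4*x*log(x)/9 - 89*x/18 - 8*x*log(2)/9 + 8*x*log(3)/9


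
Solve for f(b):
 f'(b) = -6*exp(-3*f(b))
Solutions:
 f(b) = log(C1 - 18*b)/3
 f(b) = log((-3^(1/3) - 3^(5/6)*I)*(C1 - 6*b)^(1/3)/2)
 f(b) = log((-3^(1/3) + 3^(5/6)*I)*(C1 - 6*b)^(1/3)/2)


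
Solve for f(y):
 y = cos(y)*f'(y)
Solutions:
 f(y) = C1 + Integral(y/cos(y), y)


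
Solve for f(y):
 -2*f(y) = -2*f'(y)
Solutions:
 f(y) = C1*exp(y)


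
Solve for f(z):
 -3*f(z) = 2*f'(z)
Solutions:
 f(z) = C1*exp(-3*z/2)


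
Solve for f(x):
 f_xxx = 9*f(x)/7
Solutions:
 f(x) = C3*exp(21^(2/3)*x/7) + (C1*sin(3*3^(1/6)*7^(2/3)*x/14) + C2*cos(3*3^(1/6)*7^(2/3)*x/14))*exp(-21^(2/3)*x/14)


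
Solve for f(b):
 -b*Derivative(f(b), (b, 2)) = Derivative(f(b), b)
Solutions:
 f(b) = C1 + C2*log(b)


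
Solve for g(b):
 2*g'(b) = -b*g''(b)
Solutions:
 g(b) = C1 + C2/b


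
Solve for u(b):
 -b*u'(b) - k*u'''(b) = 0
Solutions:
 u(b) = C1 + Integral(C2*airyai(b*(-1/k)^(1/3)) + C3*airybi(b*(-1/k)^(1/3)), b)


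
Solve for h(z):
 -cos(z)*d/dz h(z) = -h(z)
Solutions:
 h(z) = C1*sqrt(sin(z) + 1)/sqrt(sin(z) - 1)


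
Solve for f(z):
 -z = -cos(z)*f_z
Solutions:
 f(z) = C1 + Integral(z/cos(z), z)


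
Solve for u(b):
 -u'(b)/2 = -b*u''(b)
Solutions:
 u(b) = C1 + C2*b^(3/2)


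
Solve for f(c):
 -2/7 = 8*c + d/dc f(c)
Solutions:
 f(c) = C1 - 4*c^2 - 2*c/7


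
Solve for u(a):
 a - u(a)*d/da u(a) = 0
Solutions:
 u(a) = -sqrt(C1 + a^2)
 u(a) = sqrt(C1 + a^2)


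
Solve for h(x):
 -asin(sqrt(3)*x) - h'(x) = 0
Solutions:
 h(x) = C1 - x*asin(sqrt(3)*x) - sqrt(3)*sqrt(1 - 3*x^2)/3


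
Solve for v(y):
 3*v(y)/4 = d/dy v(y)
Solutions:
 v(y) = C1*exp(3*y/4)


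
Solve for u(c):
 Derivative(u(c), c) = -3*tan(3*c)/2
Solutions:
 u(c) = C1 + log(cos(3*c))/2


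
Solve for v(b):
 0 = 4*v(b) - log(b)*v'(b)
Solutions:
 v(b) = C1*exp(4*li(b))


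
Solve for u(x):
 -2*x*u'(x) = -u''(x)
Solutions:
 u(x) = C1 + C2*erfi(x)


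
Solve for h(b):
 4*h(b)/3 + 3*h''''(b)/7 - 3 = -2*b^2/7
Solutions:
 h(b) = -3*b^2/14 + (C1*sin(sqrt(3)*7^(1/4)*b/3) + C2*cos(sqrt(3)*7^(1/4)*b/3))*exp(-sqrt(3)*7^(1/4)*b/3) + (C3*sin(sqrt(3)*7^(1/4)*b/3) + C4*cos(sqrt(3)*7^(1/4)*b/3))*exp(sqrt(3)*7^(1/4)*b/3) + 9/4


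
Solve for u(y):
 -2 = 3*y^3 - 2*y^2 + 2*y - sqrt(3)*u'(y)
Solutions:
 u(y) = C1 + sqrt(3)*y^4/4 - 2*sqrt(3)*y^3/9 + sqrt(3)*y^2/3 + 2*sqrt(3)*y/3


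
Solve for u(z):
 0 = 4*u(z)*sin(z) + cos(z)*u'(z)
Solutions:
 u(z) = C1*cos(z)^4


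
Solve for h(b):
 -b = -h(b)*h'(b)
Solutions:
 h(b) = -sqrt(C1 + b^2)
 h(b) = sqrt(C1 + b^2)


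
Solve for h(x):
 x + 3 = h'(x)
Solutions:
 h(x) = C1 + x^2/2 + 3*x


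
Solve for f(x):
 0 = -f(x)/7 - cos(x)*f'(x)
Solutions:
 f(x) = C1*(sin(x) - 1)^(1/14)/(sin(x) + 1)^(1/14)


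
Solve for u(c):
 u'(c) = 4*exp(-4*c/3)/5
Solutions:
 u(c) = C1 - 3*exp(-4*c/3)/5


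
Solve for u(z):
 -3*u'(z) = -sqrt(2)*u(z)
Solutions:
 u(z) = C1*exp(sqrt(2)*z/3)


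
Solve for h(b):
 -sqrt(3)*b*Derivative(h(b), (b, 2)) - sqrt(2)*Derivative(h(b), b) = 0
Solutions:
 h(b) = C1 + C2*b^(1 - sqrt(6)/3)


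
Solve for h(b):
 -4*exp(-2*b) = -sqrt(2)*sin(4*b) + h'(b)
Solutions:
 h(b) = C1 - sqrt(2)*cos(4*b)/4 + 2*exp(-2*b)


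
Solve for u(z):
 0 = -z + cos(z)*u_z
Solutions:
 u(z) = C1 + Integral(z/cos(z), z)


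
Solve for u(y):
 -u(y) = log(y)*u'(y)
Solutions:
 u(y) = C1*exp(-li(y))


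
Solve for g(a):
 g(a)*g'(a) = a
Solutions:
 g(a) = -sqrt(C1 + a^2)
 g(a) = sqrt(C1 + a^2)


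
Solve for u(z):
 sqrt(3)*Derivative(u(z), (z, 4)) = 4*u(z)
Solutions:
 u(z) = C1*exp(-sqrt(2)*3^(7/8)*z/3) + C2*exp(sqrt(2)*3^(7/8)*z/3) + C3*sin(sqrt(2)*3^(7/8)*z/3) + C4*cos(sqrt(2)*3^(7/8)*z/3)


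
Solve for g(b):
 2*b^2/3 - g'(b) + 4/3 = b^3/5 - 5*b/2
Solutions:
 g(b) = C1 - b^4/20 + 2*b^3/9 + 5*b^2/4 + 4*b/3


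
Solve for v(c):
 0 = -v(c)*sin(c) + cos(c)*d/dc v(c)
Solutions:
 v(c) = C1/cos(c)


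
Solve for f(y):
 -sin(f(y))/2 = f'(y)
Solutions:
 f(y) = -acos((-C1 - exp(y))/(C1 - exp(y))) + 2*pi
 f(y) = acos((-C1 - exp(y))/(C1 - exp(y)))


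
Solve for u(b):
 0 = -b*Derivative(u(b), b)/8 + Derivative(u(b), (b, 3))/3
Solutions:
 u(b) = C1 + Integral(C2*airyai(3^(1/3)*b/2) + C3*airybi(3^(1/3)*b/2), b)


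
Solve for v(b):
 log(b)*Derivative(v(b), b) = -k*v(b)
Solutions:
 v(b) = C1*exp(-k*li(b))


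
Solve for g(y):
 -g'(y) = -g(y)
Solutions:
 g(y) = C1*exp(y)


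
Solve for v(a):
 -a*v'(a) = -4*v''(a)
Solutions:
 v(a) = C1 + C2*erfi(sqrt(2)*a/4)


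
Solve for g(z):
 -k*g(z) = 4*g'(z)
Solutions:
 g(z) = C1*exp(-k*z/4)


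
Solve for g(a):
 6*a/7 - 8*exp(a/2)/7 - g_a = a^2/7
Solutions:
 g(a) = C1 - a^3/21 + 3*a^2/7 - 16*exp(a/2)/7


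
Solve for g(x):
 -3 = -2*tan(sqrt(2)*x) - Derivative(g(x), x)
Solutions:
 g(x) = C1 + 3*x + sqrt(2)*log(cos(sqrt(2)*x))


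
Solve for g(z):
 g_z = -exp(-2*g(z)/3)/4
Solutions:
 g(z) = 3*log(-sqrt(C1 - z)) - 3*log(6)/2
 g(z) = 3*log(C1 - z/6)/2


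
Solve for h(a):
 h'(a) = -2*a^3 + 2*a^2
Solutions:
 h(a) = C1 - a^4/2 + 2*a^3/3


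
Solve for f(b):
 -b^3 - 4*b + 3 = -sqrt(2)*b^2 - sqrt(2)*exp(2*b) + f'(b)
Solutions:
 f(b) = C1 - b^4/4 + sqrt(2)*b^3/3 - 2*b^2 + 3*b + sqrt(2)*exp(2*b)/2


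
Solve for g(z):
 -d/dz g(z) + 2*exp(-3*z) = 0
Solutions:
 g(z) = C1 - 2*exp(-3*z)/3


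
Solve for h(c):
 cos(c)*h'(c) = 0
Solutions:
 h(c) = C1


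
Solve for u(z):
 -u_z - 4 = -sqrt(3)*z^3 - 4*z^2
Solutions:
 u(z) = C1 + sqrt(3)*z^4/4 + 4*z^3/3 - 4*z


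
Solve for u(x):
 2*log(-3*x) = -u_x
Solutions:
 u(x) = C1 - 2*x*log(-x) + 2*x*(1 - log(3))


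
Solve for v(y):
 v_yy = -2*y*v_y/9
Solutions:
 v(y) = C1 + C2*erf(y/3)


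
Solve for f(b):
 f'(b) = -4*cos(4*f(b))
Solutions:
 f(b) = -asin((C1 + exp(32*b))/(C1 - exp(32*b)))/4 + pi/4
 f(b) = asin((C1 + exp(32*b))/(C1 - exp(32*b)))/4


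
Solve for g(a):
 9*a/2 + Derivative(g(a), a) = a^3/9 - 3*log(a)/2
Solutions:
 g(a) = C1 + a^4/36 - 9*a^2/4 - 3*a*log(a)/2 + 3*a/2


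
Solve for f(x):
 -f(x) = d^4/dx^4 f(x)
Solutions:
 f(x) = (C1*sin(sqrt(2)*x/2) + C2*cos(sqrt(2)*x/2))*exp(-sqrt(2)*x/2) + (C3*sin(sqrt(2)*x/2) + C4*cos(sqrt(2)*x/2))*exp(sqrt(2)*x/2)


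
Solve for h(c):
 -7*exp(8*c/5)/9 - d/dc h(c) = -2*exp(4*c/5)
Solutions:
 h(c) = C1 - 35*exp(8*c/5)/72 + 5*exp(4*c/5)/2


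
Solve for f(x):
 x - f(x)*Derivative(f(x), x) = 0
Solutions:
 f(x) = -sqrt(C1 + x^2)
 f(x) = sqrt(C1 + x^2)


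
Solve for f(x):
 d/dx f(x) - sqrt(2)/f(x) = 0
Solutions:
 f(x) = -sqrt(C1 + 2*sqrt(2)*x)
 f(x) = sqrt(C1 + 2*sqrt(2)*x)


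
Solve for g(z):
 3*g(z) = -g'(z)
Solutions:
 g(z) = C1*exp(-3*z)


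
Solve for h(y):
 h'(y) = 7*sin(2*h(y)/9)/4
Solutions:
 -7*y/4 + 9*log(cos(2*h(y)/9) - 1)/4 - 9*log(cos(2*h(y)/9) + 1)/4 = C1


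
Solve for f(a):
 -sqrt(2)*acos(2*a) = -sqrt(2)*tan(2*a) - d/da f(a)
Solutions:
 f(a) = C1 + sqrt(2)*(a*acos(2*a) - sqrt(1 - 4*a^2)/2) + sqrt(2)*log(cos(2*a))/2


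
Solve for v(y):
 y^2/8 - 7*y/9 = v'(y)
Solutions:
 v(y) = C1 + y^3/24 - 7*y^2/18


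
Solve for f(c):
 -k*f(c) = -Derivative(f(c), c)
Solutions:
 f(c) = C1*exp(c*k)


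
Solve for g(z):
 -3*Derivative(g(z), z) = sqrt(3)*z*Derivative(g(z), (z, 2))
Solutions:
 g(z) = C1 + C2*z^(1 - sqrt(3))


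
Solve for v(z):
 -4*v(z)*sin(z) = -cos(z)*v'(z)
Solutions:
 v(z) = C1/cos(z)^4


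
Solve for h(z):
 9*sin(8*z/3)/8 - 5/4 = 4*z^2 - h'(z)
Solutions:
 h(z) = C1 + 4*z^3/3 + 5*z/4 + 27*cos(8*z/3)/64


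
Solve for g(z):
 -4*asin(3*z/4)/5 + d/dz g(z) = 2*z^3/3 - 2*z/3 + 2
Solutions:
 g(z) = C1 + z^4/6 - z^2/3 + 4*z*asin(3*z/4)/5 + 2*z + 4*sqrt(16 - 9*z^2)/15


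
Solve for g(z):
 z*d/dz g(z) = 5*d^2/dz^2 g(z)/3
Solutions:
 g(z) = C1 + C2*erfi(sqrt(30)*z/10)


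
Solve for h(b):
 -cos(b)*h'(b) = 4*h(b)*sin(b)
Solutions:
 h(b) = C1*cos(b)^4


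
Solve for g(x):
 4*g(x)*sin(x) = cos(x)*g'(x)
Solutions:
 g(x) = C1/cos(x)^4


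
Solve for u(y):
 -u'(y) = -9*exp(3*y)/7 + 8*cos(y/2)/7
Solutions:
 u(y) = C1 + 3*exp(3*y)/7 - 16*sin(y/2)/7


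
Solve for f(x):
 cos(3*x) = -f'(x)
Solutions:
 f(x) = C1 - sin(3*x)/3


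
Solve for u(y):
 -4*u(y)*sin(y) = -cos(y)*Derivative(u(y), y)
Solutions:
 u(y) = C1/cos(y)^4


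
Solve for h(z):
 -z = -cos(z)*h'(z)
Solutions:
 h(z) = C1 + Integral(z/cos(z), z)


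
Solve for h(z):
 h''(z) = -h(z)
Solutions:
 h(z) = C1*sin(z) + C2*cos(z)


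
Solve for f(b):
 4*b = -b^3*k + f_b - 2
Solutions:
 f(b) = C1 + b^4*k/4 + 2*b^2 + 2*b


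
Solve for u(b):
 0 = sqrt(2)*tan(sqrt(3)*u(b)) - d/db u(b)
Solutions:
 u(b) = sqrt(3)*(pi - asin(C1*exp(sqrt(6)*b)))/3
 u(b) = sqrt(3)*asin(C1*exp(sqrt(6)*b))/3


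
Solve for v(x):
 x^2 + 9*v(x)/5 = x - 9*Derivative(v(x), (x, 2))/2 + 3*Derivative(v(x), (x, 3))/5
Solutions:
 v(x) = C1*exp(x*(-(2*sqrt(786) + 137)^(1/3) - 25/(2*sqrt(786) + 137)^(1/3) + 10)/4)*sin(sqrt(3)*x*(-(2*sqrt(786) + 137)^(1/3) + 25/(2*sqrt(786) + 137)^(1/3))/4) + C2*exp(x*(-(2*sqrt(786) + 137)^(1/3) - 25/(2*sqrt(786) + 137)^(1/3) + 10)/4)*cos(sqrt(3)*x*(-(2*sqrt(786) + 137)^(1/3) + 25/(2*sqrt(786) + 137)^(1/3))/4) + C3*exp(x*(25/(2*sqrt(786) + 137)^(1/3) + 5 + (2*sqrt(786) + 137)^(1/3))/2) - 5*x^2/9 + 5*x/9 + 25/9


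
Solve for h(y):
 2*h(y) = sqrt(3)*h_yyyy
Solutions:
 h(y) = C1*exp(-2^(1/4)*3^(7/8)*y/3) + C2*exp(2^(1/4)*3^(7/8)*y/3) + C3*sin(2^(1/4)*3^(7/8)*y/3) + C4*cos(2^(1/4)*3^(7/8)*y/3)


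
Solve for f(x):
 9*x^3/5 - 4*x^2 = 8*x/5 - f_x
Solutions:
 f(x) = C1 - 9*x^4/20 + 4*x^3/3 + 4*x^2/5


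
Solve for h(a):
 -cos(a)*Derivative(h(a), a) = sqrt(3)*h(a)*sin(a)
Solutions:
 h(a) = C1*cos(a)^(sqrt(3))


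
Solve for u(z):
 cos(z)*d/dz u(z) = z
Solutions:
 u(z) = C1 + Integral(z/cos(z), z)


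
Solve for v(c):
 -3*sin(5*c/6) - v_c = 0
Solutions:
 v(c) = C1 + 18*cos(5*c/6)/5


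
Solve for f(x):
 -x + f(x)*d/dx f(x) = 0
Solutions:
 f(x) = -sqrt(C1 + x^2)
 f(x) = sqrt(C1 + x^2)


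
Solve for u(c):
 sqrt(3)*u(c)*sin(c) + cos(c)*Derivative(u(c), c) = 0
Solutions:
 u(c) = C1*cos(c)^(sqrt(3))


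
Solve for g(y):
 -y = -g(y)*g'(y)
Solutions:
 g(y) = -sqrt(C1 + y^2)
 g(y) = sqrt(C1 + y^2)


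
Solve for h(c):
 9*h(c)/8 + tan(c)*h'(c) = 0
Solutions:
 h(c) = C1/sin(c)^(9/8)


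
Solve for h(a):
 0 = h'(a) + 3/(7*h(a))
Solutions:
 h(a) = -sqrt(C1 - 42*a)/7
 h(a) = sqrt(C1 - 42*a)/7


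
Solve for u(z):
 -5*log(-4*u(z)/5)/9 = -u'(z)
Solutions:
 -9*Integral(1/(log(-_y) - log(5) + 2*log(2)), (_y, u(z)))/5 = C1 - z


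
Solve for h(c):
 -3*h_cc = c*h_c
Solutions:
 h(c) = C1 + C2*erf(sqrt(6)*c/6)


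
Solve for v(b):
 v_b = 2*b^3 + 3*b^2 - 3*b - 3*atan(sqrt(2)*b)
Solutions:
 v(b) = C1 + b^4/2 + b^3 - 3*b^2/2 - 3*b*atan(sqrt(2)*b) + 3*sqrt(2)*log(2*b^2 + 1)/4


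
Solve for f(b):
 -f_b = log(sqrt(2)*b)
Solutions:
 f(b) = C1 - b*log(b) - b*log(2)/2 + b


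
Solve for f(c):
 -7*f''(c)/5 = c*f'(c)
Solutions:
 f(c) = C1 + C2*erf(sqrt(70)*c/14)


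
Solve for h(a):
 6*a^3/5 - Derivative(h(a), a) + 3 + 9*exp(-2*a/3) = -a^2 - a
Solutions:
 h(a) = C1 + 3*a^4/10 + a^3/3 + a^2/2 + 3*a - 27*exp(-2*a/3)/2


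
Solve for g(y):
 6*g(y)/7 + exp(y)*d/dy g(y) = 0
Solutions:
 g(y) = C1*exp(6*exp(-y)/7)


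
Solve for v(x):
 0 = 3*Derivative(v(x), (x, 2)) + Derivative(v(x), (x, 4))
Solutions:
 v(x) = C1 + C2*x + C3*sin(sqrt(3)*x) + C4*cos(sqrt(3)*x)


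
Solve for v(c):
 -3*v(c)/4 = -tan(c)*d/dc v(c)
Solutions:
 v(c) = C1*sin(c)^(3/4)


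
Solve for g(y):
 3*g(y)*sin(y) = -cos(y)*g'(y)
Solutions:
 g(y) = C1*cos(y)^3


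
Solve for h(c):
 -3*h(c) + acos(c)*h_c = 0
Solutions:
 h(c) = C1*exp(3*Integral(1/acos(c), c))


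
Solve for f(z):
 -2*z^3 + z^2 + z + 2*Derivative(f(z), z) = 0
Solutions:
 f(z) = C1 + z^4/4 - z^3/6 - z^2/4


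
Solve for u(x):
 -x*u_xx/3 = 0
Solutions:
 u(x) = C1 + C2*x


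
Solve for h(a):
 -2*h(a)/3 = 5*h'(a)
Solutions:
 h(a) = C1*exp(-2*a/15)


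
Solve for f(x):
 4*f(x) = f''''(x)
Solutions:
 f(x) = C1*exp(-sqrt(2)*x) + C2*exp(sqrt(2)*x) + C3*sin(sqrt(2)*x) + C4*cos(sqrt(2)*x)


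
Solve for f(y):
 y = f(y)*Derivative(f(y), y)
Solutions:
 f(y) = -sqrt(C1 + y^2)
 f(y) = sqrt(C1 + y^2)


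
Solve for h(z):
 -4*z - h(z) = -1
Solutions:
 h(z) = 1 - 4*z


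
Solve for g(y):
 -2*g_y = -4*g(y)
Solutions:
 g(y) = C1*exp(2*y)


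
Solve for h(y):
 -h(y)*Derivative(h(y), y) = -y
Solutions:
 h(y) = -sqrt(C1 + y^2)
 h(y) = sqrt(C1 + y^2)


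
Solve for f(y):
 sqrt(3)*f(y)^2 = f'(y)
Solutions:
 f(y) = -1/(C1 + sqrt(3)*y)


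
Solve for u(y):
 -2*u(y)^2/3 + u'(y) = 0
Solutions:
 u(y) = -3/(C1 + 2*y)


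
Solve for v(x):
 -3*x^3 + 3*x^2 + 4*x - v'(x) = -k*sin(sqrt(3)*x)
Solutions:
 v(x) = C1 - sqrt(3)*k*cos(sqrt(3)*x)/3 - 3*x^4/4 + x^3 + 2*x^2


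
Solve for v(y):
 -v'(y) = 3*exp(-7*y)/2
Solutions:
 v(y) = C1 + 3*exp(-7*y)/14


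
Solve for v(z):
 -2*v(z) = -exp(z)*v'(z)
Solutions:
 v(z) = C1*exp(-2*exp(-z))


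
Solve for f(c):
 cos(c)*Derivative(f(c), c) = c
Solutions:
 f(c) = C1 + Integral(c/cos(c), c)


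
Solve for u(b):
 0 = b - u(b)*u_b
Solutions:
 u(b) = -sqrt(C1 + b^2)
 u(b) = sqrt(C1 + b^2)


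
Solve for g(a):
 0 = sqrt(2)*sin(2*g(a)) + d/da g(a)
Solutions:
 g(a) = pi - acos((-C1 - exp(4*sqrt(2)*a))/(C1 - exp(4*sqrt(2)*a)))/2
 g(a) = acos((-C1 - exp(4*sqrt(2)*a))/(C1 - exp(4*sqrt(2)*a)))/2


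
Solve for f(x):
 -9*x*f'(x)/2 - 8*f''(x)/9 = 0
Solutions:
 f(x) = C1 + C2*erf(9*sqrt(2)*x/8)


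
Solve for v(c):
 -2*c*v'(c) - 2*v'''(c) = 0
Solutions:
 v(c) = C1 + Integral(C2*airyai(-c) + C3*airybi(-c), c)


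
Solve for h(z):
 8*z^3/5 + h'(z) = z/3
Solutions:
 h(z) = C1 - 2*z^4/5 + z^2/6


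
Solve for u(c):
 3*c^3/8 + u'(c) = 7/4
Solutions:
 u(c) = C1 - 3*c^4/32 + 7*c/4


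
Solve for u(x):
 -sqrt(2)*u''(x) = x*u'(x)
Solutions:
 u(x) = C1 + C2*erf(2^(1/4)*x/2)


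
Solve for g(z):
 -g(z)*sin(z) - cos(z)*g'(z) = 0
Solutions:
 g(z) = C1*cos(z)


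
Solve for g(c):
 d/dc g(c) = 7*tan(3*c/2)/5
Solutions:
 g(c) = C1 - 14*log(cos(3*c/2))/15


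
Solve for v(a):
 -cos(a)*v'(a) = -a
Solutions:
 v(a) = C1 + Integral(a/cos(a), a)


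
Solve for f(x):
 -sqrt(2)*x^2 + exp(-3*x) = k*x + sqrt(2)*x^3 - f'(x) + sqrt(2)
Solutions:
 f(x) = C1 + k*x^2/2 + sqrt(2)*x^4/4 + sqrt(2)*x^3/3 + sqrt(2)*x + exp(-3*x)/3


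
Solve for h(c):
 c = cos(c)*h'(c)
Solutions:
 h(c) = C1 + Integral(c/cos(c), c)


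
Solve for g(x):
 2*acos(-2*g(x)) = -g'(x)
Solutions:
 Integral(1/acos(-2*_y), (_y, g(x))) = C1 - 2*x


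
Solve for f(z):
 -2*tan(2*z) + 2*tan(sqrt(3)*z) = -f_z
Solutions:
 f(z) = C1 - log(cos(2*z)) + 2*sqrt(3)*log(cos(sqrt(3)*z))/3


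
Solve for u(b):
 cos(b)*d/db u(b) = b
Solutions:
 u(b) = C1 + Integral(b/cos(b), b)


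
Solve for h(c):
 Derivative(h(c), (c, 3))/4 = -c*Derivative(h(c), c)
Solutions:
 h(c) = C1 + Integral(C2*airyai(-2^(2/3)*c) + C3*airybi(-2^(2/3)*c), c)


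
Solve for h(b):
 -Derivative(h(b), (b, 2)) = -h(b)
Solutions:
 h(b) = C1*exp(-b) + C2*exp(b)


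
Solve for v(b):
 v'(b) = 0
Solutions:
 v(b) = C1


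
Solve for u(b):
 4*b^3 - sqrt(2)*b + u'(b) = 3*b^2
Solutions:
 u(b) = C1 - b^4 + b^3 + sqrt(2)*b^2/2


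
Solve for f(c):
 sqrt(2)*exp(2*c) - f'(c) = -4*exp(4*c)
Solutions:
 f(c) = C1 + exp(4*c) + sqrt(2)*exp(2*c)/2
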